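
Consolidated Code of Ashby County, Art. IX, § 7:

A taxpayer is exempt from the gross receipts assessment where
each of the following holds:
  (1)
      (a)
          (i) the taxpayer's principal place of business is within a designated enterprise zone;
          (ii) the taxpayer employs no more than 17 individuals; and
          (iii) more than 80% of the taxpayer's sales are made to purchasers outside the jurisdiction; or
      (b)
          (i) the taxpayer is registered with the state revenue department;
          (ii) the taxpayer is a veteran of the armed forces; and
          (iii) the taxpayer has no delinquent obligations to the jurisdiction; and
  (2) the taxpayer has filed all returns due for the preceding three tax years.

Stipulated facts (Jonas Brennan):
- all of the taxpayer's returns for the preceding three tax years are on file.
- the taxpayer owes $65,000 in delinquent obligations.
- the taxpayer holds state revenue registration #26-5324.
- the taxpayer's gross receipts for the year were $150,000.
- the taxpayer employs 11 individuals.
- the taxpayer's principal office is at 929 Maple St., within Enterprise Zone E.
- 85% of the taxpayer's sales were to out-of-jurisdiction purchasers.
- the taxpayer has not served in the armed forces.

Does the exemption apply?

(i) in enterprise zone — satisfied.
(ii) ≤ 17 employees — satisfied.
(iii) >80% out-of-jur. sales — met.
(a): T AND T AND T → true.
(i) state-registered — met.
(ii) veteran — not satisfied.
(iii) no delinquency — fails.
(b) = T AND F AND F = false.
So (1) is satisfied (T OR F).
(2) returns current — met.
Overall = T AND T = true.

Yes — exempt.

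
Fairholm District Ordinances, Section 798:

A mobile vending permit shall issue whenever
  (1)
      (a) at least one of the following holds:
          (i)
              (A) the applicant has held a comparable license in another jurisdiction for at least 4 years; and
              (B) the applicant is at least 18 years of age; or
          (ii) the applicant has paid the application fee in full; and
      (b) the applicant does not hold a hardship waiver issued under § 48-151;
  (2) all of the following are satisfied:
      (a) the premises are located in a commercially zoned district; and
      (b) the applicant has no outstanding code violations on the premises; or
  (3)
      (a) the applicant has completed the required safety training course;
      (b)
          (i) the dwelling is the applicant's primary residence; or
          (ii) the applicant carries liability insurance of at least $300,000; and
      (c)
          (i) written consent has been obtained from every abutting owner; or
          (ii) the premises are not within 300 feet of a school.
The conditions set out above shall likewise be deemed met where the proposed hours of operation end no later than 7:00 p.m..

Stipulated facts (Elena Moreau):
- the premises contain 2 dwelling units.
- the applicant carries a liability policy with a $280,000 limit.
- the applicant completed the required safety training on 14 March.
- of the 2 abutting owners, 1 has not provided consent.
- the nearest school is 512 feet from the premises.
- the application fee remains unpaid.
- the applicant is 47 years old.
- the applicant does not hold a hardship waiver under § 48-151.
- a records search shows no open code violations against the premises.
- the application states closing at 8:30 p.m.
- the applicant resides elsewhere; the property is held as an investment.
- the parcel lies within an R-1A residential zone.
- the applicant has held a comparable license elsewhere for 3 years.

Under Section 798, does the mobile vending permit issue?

No — denied.

(A) prior license ≥ 4 yr — not satisfied.
(B) age ≥ 18 — satisfied.
(i) = F AND T = false.
(ii) fee paid — not met.
(a): F OR F → false.
(b) not (hardship waiver) — satisfied.
(1) = F AND T = false.
(a) commercially zoned — not satisfied.
(b) no code violations — holds.
So (2) is not satisfied (F AND T).
(a) safety training — holds.
(i) primary residence — fails.
(ii) insurance ≥ $300,000 — fails.
(b) = F OR F = false.
(i) all abutters consent — not satisfied.
(ii) ≥300 ft from school — satisfied.
(c): F OR T → true.
(3) = T AND F AND T = false.
Overall = F OR F OR F = false.
Exception (closes by 7 p.m.) — not satisfied.
Result: main false OR exception false → false.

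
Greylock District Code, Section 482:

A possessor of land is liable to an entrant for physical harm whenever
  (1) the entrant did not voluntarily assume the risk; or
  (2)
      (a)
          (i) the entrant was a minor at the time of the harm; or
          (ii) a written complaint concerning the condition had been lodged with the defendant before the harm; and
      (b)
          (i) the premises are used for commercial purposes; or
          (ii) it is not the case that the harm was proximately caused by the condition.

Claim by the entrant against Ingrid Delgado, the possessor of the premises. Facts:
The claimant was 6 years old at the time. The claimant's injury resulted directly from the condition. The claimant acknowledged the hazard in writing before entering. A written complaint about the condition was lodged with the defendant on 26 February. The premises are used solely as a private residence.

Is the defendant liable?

(1) no assumed risk — not met.
(i) entrant a minor — satisfied.
(ii) complaint lodged — holds.
(a) = T OR T = true.
(i) commercial use — not satisfied.
(ii) not (proximate cause) — not satisfied.
(b): F OR F → false.
So (2) is not satisfied (T AND F).
So Overall is not satisfied (F OR F).

No — not liable.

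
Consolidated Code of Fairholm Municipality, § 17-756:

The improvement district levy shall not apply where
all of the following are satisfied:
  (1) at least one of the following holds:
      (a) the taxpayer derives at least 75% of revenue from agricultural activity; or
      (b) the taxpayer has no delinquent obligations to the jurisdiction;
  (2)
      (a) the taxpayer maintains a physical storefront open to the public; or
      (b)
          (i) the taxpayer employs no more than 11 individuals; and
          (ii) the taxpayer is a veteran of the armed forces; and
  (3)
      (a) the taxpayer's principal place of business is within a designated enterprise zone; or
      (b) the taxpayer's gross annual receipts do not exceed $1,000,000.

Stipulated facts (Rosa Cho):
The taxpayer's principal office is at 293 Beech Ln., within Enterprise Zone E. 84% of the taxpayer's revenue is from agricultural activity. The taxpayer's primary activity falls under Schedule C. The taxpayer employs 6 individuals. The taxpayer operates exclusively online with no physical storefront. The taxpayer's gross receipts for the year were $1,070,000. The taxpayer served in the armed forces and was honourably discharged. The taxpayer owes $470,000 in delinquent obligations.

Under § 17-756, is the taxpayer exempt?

Yes — exempt.

(a) ≥75% agricultural — holds.
(b) no delinquency — not met.
(1) = T OR F = true.
(a) has storefront — not met.
(i) ≤ 11 employees — satisfied.
(ii) veteran — met.
(b): T AND T → true.
So (2) is satisfied (F OR T).
(a) in enterprise zone — holds.
(b) receipts ≤ $1,000,000 — fails.
(3): T OR F → true.
Overall = T AND T AND T = true.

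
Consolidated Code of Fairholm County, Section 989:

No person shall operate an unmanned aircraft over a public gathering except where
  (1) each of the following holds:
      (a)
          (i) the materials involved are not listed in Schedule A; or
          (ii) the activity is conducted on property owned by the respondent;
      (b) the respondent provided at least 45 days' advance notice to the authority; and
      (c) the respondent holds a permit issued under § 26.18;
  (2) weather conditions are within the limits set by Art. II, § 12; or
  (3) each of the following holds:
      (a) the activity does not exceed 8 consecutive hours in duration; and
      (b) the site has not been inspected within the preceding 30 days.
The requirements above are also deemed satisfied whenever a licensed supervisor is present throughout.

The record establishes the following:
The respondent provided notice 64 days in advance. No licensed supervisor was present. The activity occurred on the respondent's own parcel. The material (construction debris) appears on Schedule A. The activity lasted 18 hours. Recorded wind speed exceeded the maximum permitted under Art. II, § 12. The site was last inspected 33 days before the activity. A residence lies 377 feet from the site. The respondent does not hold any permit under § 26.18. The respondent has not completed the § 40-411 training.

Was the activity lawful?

(i) not (Schedule A material) — not satisfied.
(ii) own property — holds.
(a): F OR T → true.
(b) ≥45 days' notice — satisfied.
(c) holds permit — not satisfied.
(1): T AND T AND F → false.
(2) weather ok — not met.
(a) ≤ 8 hrs duration — not met.
(b) not (site inspected) — holds.
(3) = F AND T = false.
Overall = F OR F OR F = false.
Exception (supervisor present) — not satisfied.
Result: main false OR exception false → false.

No — unlawful.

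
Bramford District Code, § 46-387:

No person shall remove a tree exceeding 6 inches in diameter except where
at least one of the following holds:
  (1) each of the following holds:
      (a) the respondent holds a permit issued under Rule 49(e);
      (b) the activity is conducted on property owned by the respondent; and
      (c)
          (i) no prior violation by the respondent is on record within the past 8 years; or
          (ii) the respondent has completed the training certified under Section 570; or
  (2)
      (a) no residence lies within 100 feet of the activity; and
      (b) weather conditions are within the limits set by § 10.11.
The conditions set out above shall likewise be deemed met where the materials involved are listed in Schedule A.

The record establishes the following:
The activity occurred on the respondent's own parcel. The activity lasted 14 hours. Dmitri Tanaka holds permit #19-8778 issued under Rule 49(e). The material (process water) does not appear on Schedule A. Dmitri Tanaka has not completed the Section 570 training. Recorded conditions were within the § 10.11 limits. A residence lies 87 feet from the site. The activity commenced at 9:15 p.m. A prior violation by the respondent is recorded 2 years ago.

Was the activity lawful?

(a) holds permit — satisfied.
(b) own property — holds.
(i) no prior violation — not met.
(ii) training certified — not satisfied.
So (c) is not satisfied (F OR F).
(1): T AND T AND F → false.
(a) no residence in 100 ft — fails.
(b) weather ok — holds.
So (2) is not satisfied (F AND T).
Overall = F OR F = false.
Exception (Schedule A material) — not satisfied.
Result: main false OR exception false → false.

No — unlawful.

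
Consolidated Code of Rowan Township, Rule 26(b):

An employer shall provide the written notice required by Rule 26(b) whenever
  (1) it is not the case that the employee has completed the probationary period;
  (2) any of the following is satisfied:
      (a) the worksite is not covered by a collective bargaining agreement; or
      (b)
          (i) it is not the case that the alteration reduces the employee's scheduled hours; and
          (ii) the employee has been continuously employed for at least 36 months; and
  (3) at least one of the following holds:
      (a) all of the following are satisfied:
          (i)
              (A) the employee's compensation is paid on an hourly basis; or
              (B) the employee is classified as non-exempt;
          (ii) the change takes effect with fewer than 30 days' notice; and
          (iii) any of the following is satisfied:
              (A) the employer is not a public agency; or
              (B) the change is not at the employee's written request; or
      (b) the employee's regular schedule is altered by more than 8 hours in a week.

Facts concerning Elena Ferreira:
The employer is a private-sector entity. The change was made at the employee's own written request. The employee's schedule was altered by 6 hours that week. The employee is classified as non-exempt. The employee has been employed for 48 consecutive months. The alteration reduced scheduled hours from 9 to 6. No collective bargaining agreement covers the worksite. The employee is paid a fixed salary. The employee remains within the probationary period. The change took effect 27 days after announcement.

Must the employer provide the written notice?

Yes — required.

(1) not (past probation) — satisfied.
(a) no CBA — holds.
(i) not (hours reduced) — not met.
(ii) tenure ≥ 36 mo. — holds.
So (b) is not satisfied (F AND T).
(2): T OR F → true.
(A) hourly-paid — not satisfied.
(B) non-exempt — satisfied.
(i): F OR T → true.
(ii) < 30 days' notice — satisfied.
(A) not (public agency) — met.
(B) not employee-requested — fails.
(iii) = T OR F = true.
(a) = T AND T AND T = true.
(b) schedule shift > 8h — not satisfied.
(3): T OR F → true.
Overall = T AND T AND T = true.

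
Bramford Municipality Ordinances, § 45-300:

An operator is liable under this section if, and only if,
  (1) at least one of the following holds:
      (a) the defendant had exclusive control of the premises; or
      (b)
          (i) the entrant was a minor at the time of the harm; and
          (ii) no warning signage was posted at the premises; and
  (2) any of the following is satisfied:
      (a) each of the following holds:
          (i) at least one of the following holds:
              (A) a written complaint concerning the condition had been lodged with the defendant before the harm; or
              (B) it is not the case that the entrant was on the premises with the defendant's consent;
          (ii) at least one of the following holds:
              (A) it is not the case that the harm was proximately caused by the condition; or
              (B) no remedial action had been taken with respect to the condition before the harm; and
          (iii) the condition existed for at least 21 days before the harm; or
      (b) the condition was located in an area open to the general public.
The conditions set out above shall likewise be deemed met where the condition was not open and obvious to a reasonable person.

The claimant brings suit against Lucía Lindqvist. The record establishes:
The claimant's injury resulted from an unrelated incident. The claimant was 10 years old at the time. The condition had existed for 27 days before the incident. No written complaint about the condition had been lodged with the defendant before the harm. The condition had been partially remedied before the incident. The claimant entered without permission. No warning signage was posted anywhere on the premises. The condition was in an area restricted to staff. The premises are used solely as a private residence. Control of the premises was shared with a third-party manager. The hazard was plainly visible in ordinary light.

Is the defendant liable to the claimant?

(a) exclusive control — fails.
(i) entrant a minor — satisfied.
(ii) no signage posted — satisfied.
(b) = T AND T = true.
So (1) is satisfied (F OR T).
(A) complaint lodged — fails.
(B) not (consent to enter) — holds.
So (i) is satisfied (F OR T).
(A) not (proximate cause) — holds.
(B) no remedial action — fails.
So (ii) is satisfied (T OR F).
(iii) condition ≥21 days old — met.
(a) = T AND T AND T = true.
(b) public area — not satisfied.
(2): T OR F → true.
So Overall is satisfied (T AND T).
Exception (not open/obvious) — not satisfied.
Result: main true OR exception false → true.

Yes — liable.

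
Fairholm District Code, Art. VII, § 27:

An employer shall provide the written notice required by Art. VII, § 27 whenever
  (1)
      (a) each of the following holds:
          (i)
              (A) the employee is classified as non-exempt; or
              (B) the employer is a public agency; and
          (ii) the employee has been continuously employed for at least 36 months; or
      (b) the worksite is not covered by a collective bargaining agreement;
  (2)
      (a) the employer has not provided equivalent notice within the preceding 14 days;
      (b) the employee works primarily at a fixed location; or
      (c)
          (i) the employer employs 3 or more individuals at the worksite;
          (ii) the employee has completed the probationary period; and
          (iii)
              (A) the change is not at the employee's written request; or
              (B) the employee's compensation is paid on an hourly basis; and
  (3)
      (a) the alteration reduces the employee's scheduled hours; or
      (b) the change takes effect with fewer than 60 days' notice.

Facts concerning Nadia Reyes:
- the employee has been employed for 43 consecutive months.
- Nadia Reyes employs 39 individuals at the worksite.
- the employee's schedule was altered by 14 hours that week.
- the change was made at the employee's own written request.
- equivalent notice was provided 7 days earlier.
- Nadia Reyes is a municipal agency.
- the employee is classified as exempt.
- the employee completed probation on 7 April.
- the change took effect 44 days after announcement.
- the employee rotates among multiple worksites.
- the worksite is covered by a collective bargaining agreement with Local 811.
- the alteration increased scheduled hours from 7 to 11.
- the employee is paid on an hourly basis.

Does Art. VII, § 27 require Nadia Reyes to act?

Yes — required.

(A) non-exempt — fails.
(B) public agency — satisfied.
(i) = F OR T = true.
(ii) tenure ≥ 36 mo. — holds.
So (a) is satisfied (T AND T).
(b) no CBA — not satisfied.
(1): T OR F → true.
(a) no recent notice — not satisfied.
(b) fixed location — not satisfied.
(i) ≥ 3 at site — satisfied.
(ii) past probation — satisfied.
(A) not employee-requested — not satisfied.
(B) hourly-paid — satisfied.
(iii): F OR T → true.
(c): T AND T AND T → true.
(2): F OR F OR T → true.
(a) hours reduced — fails.
(b) < 60 days' notice — holds.
So (3) is satisfied (F OR T).
Overall: T AND T AND T → true.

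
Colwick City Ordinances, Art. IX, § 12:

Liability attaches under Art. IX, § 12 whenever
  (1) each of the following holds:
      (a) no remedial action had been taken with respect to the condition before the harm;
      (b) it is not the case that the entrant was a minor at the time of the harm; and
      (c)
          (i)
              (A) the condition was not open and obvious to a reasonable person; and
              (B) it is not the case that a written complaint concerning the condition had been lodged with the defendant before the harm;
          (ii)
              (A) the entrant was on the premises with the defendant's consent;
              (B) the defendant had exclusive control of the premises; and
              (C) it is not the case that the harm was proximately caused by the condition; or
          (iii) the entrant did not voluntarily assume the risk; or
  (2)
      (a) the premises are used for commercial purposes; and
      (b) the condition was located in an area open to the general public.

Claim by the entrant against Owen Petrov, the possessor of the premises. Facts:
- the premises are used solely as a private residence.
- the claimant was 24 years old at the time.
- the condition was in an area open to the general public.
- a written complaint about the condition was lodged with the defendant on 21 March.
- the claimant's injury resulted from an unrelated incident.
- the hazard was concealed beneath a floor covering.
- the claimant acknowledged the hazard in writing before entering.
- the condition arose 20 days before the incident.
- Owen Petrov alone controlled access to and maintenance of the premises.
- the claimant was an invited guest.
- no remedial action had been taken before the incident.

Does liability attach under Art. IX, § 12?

Yes — liable.

(a) no remedial action — holds.
(b) not (entrant a minor) — holds.
(A) not open/obvious — met.
(B) not (complaint lodged) — not satisfied.
So (i) is not satisfied (T AND F).
(A) consent to enter — holds.
(B) exclusive control — met.
(C) not (proximate cause) — satisfied.
So (ii) is satisfied (T AND T AND T).
(iii) no assumed risk — not satisfied.
(c): F OR T OR F → true.
So (1) is satisfied (T AND T AND T).
(a) commercial use — fails.
(b) public area — satisfied.
(2) = F AND T = false.
So Overall is satisfied (T OR F).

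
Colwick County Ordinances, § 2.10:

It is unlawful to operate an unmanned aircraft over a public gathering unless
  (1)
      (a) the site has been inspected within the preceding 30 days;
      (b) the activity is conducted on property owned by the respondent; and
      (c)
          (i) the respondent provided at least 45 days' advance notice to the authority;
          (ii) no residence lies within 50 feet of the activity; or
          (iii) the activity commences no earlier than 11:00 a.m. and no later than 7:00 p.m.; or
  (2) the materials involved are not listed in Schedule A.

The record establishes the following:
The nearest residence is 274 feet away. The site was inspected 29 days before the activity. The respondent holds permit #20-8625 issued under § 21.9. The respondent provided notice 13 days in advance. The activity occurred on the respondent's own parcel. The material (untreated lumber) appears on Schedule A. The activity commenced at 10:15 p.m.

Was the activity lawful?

(a) site inspected — met.
(b) own property — holds.
(i) ≥45 days' notice — fails.
(ii) no residence in 50 ft — satisfied.
(iii) start within hours — not satisfied.
So (c) is satisfied (F OR T OR F).
So (1) is satisfied (T AND T AND T).
(2) not (Schedule A material) — not satisfied.
Overall: T OR F → true.

Yes — lawful.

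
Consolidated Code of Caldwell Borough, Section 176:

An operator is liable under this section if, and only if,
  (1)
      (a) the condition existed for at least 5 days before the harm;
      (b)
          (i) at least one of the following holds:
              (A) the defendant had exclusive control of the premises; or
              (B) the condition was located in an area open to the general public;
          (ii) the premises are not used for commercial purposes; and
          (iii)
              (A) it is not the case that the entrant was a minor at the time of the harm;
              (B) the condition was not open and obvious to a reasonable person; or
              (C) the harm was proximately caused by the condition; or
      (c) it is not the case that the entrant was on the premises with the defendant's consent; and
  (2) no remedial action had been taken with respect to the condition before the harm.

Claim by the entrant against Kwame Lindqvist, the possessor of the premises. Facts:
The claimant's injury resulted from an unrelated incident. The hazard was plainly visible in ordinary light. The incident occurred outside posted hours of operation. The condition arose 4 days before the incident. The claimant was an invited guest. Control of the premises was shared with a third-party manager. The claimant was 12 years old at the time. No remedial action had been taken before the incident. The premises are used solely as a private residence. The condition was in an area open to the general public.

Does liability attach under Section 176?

No — not liable.

(a) condition ≥5 days old — not met.
(A) exclusive control — not met.
(B) public area — holds.
So (i) is satisfied (F OR T).
(ii) not (commercial use) — satisfied.
(A) not (entrant a minor) — not satisfied.
(B) not open/obvious — fails.
(C) proximate cause — not met.
(iii): F OR F OR F → false.
(b): T AND T AND F → false.
(c) not (consent to enter) — fails.
(1) = F OR F OR F = false.
(2) no remedial action — holds.
So Overall is not satisfied (F AND T).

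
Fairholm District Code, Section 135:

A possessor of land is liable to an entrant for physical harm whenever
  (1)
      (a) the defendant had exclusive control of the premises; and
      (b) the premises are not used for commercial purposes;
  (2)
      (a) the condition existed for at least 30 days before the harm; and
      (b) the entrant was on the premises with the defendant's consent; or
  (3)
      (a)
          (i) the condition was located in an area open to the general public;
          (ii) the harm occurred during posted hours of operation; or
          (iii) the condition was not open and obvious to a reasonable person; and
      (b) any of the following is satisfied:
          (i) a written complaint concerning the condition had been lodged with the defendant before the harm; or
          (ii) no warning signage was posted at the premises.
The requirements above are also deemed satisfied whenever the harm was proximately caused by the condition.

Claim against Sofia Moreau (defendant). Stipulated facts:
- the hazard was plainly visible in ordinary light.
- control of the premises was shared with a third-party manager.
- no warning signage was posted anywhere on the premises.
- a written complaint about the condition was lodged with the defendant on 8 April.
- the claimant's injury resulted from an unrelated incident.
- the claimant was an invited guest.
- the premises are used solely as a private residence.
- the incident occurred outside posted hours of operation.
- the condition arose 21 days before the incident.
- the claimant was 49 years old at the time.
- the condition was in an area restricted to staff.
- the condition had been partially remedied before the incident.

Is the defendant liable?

No — not liable.

(a) exclusive control — not satisfied.
(b) not (commercial use) — satisfied.
(1) = F AND T = false.
(a) condition ≥30 days old — fails.
(b) consent to enter — met.
(2) = F AND T = false.
(i) public area — not met.
(ii) during posted hours — not met.
(iii) not open/obvious — fails.
(a): F OR F OR F → false.
(i) complaint lodged — satisfied.
(ii) no signage posted — satisfied.
(b): T OR T → true.
(3): F AND T → false.
So Overall is not satisfied (F OR F OR F).
Exception (proximate cause) — not satisfied.
Result: main false OR exception false → false.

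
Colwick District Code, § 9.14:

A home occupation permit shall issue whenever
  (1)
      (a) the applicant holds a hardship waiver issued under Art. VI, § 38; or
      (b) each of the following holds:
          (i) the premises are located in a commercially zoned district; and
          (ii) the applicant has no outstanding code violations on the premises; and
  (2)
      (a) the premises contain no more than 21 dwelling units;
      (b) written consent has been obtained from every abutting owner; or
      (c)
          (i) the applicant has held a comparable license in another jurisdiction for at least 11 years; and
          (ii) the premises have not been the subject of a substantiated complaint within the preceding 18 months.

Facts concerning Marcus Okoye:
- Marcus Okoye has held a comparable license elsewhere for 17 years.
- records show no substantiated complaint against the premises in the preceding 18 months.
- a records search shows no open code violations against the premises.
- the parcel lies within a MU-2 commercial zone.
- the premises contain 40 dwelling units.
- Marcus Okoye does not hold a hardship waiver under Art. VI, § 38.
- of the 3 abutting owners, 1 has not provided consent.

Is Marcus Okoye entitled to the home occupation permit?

Yes — granted.

(a) hardship waiver — not met.
(i) commercially zoned — satisfied.
(ii) no code violations — met.
(b): T AND T → true.
So (1) is satisfied (F OR T).
(a) ≤ 21 units — fails.
(b) all abutters consent — not met.
(i) prior license ≥ 11 yr — met.
(ii) no complaint in 18 mo. — met.
So (c) is satisfied (T AND T).
So (2) is satisfied (F OR F OR T).
Overall: T AND T → true.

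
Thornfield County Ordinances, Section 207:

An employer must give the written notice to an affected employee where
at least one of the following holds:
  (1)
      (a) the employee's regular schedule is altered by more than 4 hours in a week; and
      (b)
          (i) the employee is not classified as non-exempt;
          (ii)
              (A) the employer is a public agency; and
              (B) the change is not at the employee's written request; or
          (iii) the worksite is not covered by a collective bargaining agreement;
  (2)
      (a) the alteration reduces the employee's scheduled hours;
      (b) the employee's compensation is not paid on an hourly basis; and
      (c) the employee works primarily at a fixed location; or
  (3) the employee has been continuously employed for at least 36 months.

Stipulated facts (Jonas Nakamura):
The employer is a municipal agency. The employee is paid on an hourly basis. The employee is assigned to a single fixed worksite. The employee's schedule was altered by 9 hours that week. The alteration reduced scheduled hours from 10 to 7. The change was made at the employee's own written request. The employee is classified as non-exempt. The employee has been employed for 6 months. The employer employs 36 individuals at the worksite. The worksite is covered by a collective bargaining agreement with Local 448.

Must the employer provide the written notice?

No — not required.

(a) schedule shift > 4h — holds.
(i) not (non-exempt) — fails.
(A) public agency — holds.
(B) not employee-requested — not satisfied.
So (ii) is not satisfied (T AND F).
(iii) no CBA — not met.
(b): F OR F OR F → false.
(1) = T AND F = false.
(a) hours reduced — holds.
(b) not (hourly-paid) — fails.
(c) fixed location — holds.
So (2) is not satisfied (T AND F AND T).
(3) tenure ≥ 36 mo. — not satisfied.
Overall: F OR F OR F → false.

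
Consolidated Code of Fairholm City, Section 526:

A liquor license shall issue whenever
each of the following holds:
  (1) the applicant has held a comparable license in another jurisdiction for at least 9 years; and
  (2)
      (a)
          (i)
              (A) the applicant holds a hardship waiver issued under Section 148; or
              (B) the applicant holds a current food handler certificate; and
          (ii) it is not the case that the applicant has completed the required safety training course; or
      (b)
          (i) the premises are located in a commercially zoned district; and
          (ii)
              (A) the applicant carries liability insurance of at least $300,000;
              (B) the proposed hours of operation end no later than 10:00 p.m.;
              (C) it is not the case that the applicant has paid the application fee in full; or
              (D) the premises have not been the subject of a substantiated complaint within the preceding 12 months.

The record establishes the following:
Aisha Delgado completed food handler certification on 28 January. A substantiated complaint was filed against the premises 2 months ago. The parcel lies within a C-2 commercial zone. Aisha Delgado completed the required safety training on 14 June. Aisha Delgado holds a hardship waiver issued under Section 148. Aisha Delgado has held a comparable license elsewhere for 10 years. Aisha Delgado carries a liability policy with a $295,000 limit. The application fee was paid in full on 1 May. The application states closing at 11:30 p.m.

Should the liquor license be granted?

(1) prior license ≥ 9 yr — met.
(A) hardship waiver — satisfied.
(B) food handler cert. — met.
(i): T OR T → true.
(ii) not (safety training) — not met.
(a): T AND F → false.
(i) commercially zoned — satisfied.
(A) insurance ≥ $300,000 — not satisfied.
(B) closes by 10 p.m. — not met.
(C) not (fee paid) — not satisfied.
(D) no complaint in 12 mo. — not satisfied.
(ii): F OR F OR F OR F → false.
So (b) is not satisfied (T AND F).
(2): F OR F → false.
Overall: T AND F → false.

No — denied.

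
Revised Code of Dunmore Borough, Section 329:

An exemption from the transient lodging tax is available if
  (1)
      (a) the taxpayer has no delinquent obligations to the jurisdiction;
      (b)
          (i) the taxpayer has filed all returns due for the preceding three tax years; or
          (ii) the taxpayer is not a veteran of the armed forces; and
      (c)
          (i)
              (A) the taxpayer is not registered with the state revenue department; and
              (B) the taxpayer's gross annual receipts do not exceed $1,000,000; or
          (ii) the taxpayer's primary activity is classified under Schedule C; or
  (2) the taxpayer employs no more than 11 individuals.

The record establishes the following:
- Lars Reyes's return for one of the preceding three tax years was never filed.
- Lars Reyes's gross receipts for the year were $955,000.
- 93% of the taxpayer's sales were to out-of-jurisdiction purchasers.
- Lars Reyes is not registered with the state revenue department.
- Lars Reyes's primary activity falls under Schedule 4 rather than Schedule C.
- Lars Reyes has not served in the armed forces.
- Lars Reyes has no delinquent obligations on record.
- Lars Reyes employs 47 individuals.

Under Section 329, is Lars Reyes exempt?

(a) no delinquency — satisfied.
(i) returns current — not satisfied.
(ii) not (veteran) — met.
(b) = F OR T = true.
(A) not (state-registered) — met.
(B) receipts ≤ $1,000,000 — met.
(i) = T AND T = true.
(ii) Schedule C activity — fails.
(c) = T OR F = true.
(1): T AND T AND T → true.
(2) ≤ 11 employees — not satisfied.
Overall = T OR F = true.

Yes — exempt.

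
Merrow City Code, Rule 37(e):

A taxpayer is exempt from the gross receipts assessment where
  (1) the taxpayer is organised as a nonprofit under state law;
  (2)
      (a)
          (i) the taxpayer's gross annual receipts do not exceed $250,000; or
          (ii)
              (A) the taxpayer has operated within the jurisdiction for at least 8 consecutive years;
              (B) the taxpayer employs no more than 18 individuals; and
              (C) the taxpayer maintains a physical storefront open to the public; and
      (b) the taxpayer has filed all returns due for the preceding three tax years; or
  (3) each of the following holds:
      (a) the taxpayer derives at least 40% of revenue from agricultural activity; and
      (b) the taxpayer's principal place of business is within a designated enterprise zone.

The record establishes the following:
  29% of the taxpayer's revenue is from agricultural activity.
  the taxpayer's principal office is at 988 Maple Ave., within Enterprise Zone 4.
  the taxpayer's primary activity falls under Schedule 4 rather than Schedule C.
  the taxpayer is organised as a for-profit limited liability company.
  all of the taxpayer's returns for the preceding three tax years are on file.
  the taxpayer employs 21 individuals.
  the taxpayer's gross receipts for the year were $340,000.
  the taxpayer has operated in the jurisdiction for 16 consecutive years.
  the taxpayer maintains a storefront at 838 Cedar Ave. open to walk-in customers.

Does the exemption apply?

No — not exempt.

(1) nonprofit — not satisfied.
(i) receipts ≤ $250,000 — not satisfied.
(A) ≥ 8 yrs in jurisdiction — satisfied.
(B) ≤ 18 employees — not met.
(C) has storefront — holds.
(ii) = T AND F AND T = false.
(a) = F OR F = false.
(b) returns current — holds.
(2) = F AND T = false.
(a) ≥40% agricultural — fails.
(b) in enterprise zone — satisfied.
(3) = F AND T = false.
So Overall is not satisfied (F OR F OR F).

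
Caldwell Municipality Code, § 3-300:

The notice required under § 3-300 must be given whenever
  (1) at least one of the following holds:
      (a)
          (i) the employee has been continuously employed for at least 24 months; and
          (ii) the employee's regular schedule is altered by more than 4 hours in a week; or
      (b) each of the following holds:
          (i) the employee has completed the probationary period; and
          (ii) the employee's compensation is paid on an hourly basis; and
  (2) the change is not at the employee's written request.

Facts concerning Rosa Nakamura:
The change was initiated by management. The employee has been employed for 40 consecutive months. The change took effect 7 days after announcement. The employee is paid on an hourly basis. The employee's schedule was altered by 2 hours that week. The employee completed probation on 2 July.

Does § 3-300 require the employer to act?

(i) tenure ≥ 24 mo. — holds.
(ii) schedule shift > 4h — not satisfied.
(a) = T AND F = false.
(i) past probation — holds.
(ii) hourly-paid — holds.
(b) = T AND T = true.
(1): F OR T → true.
(2) not employee-requested — satisfied.
Overall: T AND T → true.

Yes — required.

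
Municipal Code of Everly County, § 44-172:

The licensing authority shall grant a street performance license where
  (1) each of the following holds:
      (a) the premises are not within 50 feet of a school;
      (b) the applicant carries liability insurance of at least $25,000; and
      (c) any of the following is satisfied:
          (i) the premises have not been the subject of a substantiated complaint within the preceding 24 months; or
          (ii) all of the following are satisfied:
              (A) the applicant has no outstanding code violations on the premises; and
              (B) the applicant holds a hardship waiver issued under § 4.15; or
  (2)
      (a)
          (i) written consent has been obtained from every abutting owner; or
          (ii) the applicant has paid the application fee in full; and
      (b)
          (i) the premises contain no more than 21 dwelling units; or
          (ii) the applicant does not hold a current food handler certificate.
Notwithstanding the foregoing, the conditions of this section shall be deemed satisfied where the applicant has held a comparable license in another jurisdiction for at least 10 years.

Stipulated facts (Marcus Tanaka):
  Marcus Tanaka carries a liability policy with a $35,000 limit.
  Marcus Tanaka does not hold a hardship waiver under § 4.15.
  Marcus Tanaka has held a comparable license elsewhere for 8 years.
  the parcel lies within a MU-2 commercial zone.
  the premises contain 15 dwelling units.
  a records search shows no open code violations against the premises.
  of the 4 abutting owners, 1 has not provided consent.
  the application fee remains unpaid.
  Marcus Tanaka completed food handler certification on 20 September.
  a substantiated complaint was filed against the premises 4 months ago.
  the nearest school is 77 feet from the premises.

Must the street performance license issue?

(a) ≥50 ft from school — met.
(b) insurance ≥ $25,000 — holds.
(i) no complaint in 24 mo. — not satisfied.
(A) no code violations — met.
(B) hardship waiver — fails.
(ii): T AND F → false.
So (c) is not satisfied (F OR F).
So (1) is not satisfied (T AND T AND F).
(i) all abutters consent — not met.
(ii) fee paid — not satisfied.
So (a) is not satisfied (F OR F).
(i) ≤ 21 units — met.
(ii) not (food handler cert.) — fails.
So (b) is satisfied (T OR F).
(2): F AND T → false.
So Overall is not satisfied (F OR F).
Exception (prior license ≥ 10 yr) — not satisfied.
Result: main false OR exception false → false.

No — denied.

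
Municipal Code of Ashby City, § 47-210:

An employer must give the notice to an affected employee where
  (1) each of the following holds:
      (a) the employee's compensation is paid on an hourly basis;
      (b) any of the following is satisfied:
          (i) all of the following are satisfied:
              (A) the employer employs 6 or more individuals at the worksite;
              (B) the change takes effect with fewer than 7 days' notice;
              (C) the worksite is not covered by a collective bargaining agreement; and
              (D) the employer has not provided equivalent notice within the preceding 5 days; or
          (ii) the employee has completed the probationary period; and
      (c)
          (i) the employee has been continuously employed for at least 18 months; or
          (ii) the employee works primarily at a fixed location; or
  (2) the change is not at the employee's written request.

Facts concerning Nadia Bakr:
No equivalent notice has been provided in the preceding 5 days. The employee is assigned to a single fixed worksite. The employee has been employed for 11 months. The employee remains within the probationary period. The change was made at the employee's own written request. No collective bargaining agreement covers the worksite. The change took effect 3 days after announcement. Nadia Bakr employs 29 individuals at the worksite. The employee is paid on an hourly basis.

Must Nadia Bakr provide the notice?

(a) hourly-paid — met.
(A) ≥ 6 at site — holds.
(B) < 7 days' notice — met.
(C) no CBA — satisfied.
(D) no recent notice — met.
(i) = T AND T AND T AND T = true.
(ii) past probation — not satisfied.
(b) = T OR F = true.
(i) tenure ≥ 18 mo. — fails.
(ii) fixed location — satisfied.
(c): F OR T → true.
(1) = T AND T AND T = true.
(2) not employee-requested — not met.
Overall = T OR F = true.

Yes — required.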